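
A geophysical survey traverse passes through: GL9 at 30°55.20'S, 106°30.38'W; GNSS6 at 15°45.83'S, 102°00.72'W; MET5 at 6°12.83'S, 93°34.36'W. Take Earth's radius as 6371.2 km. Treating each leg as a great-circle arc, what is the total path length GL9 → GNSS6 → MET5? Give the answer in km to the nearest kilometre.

3151 km

GL9: φ = -30.92000°, λ = -106.50633°
GNSS6: φ = -15.76383°, λ = -102.01200°
MET5: φ = -6.21383°, λ = -93.57267°
GL9→GNSS6: c = 0.274067 rad, d = 1746.14 km
GNSS6→MET5: c = 0.220531 rad, d = 1405.05 km
Total = 1746.14 + 1405.05 = 3151.18 km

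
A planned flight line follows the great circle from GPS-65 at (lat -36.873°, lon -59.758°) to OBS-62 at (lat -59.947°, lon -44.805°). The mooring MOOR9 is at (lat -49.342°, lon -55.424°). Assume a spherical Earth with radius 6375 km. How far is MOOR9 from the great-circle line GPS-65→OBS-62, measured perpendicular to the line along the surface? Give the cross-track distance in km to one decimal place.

124.5 km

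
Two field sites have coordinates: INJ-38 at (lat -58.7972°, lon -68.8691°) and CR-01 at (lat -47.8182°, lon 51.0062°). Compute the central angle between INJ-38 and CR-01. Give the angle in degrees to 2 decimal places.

62.58°

Δφ = 10.9790°,  Δλ = 119.8753°
a = sin²(Δφ/2) + cos φ₁ cos φ₂ sin²(Δλ/2) = 0.269730
c = 2·arcsin(√a) = 1.092193 rad = 62.5781°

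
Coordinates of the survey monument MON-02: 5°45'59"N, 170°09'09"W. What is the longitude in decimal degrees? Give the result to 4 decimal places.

170.1525°W

170° + 9′/60 + 9″/3600 = 170 + 0.15000 + 0.00250 = 170.1525°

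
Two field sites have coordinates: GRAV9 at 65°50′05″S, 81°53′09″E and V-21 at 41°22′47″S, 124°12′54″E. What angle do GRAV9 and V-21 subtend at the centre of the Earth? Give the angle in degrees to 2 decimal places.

33.88°

GRAV9: φ = -65.83472°, λ = +81.88583°
V-21: φ = -41.37972°, λ = +124.21500°
Δφ = 24.4550°,  Δλ = 42.3292°
a = sin²(Δφ/2) + cos φ₁ cos φ₂ sin²(Δλ/2) = 0.084898
c = 2·arcsin(√a) = 0.591322 rad = 33.8803°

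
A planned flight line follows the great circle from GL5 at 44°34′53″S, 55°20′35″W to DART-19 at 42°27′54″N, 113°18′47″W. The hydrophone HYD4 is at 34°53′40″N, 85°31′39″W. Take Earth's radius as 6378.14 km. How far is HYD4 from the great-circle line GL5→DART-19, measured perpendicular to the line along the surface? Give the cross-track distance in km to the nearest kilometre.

GL5: φ = -44.58139°, λ = -55.34306°
DART-19: φ = +42.46500°, λ = -113.31306°
HYD4: φ = +34.89444°, λ = -85.52750°
δ₁₃ = central angle GL5→HYD4 = 1.467171 rad  (haversine)
θ₁₃ = bearing GL5→HYD4 = 335.505°,  θ₁₂ = bearing GL5→DART-19 = 320.382°
dₓₜ = R·arcsin(sin δ₁₃ · sin(θ₁₃ − θ₁₂)) = 6378.14·arcsin(0.99464·sin(15.123°)) = 1674.219 km
|dₓₜ| = 1674.219 km

1674 km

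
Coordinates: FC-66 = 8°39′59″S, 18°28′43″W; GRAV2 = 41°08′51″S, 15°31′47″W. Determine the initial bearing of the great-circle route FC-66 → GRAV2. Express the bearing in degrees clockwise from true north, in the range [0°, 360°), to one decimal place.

FC-66: φ = -8.66639°, λ = -18.47861°
GRAV2: φ = -41.14750°, λ = -15.52972°
Δλ = 2.9489°
y = sin Δλ · cos φ₂ = 0.038739
x = cos φ₁ sin φ₂ − sin φ₁ cos φ₂ cos Δλ = -0.537172
θ = atan2(y, x) = 175.8752° → 175.8752° (mod 360°)

175.9°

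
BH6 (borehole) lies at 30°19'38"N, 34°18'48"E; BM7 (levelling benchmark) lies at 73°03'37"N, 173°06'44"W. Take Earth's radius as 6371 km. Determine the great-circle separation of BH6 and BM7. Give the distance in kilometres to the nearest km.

8333 km

BH6: φ = +30.32722°, λ = +34.31333°
BM7: φ = +73.06028°, λ = -173.11222°
Δφ = 42.7331°,  Δλ = 152.5744°
a = sin²(Δφ/2) + cos φ₁ cos φ₂ sin²(Δλ/2) = 0.370099
c = 2·arcsin(√a) = 1.307980 rad = 74.9417°
d = R·c = 6371 × 1.307980 = 8333.1 km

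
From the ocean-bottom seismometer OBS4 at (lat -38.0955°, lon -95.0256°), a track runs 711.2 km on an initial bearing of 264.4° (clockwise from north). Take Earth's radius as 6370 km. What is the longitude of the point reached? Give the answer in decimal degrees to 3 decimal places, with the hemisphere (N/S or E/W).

δ = d/R = 711.2/6370 = 0.111648 rad
φ₂ = arcsin(sin φ₁ cos δ + cos φ₁ sin δ cos θ)
   = arcsin(-0.61697·0.99377 + 0.78698·0.11142·-0.09758) = -38.43958°
λ₂ = λ₁ + atan2(sin θ sin δ cos φ₁, cos δ − sin φ₁ sin φ₂) = -103.16416°

103.164°W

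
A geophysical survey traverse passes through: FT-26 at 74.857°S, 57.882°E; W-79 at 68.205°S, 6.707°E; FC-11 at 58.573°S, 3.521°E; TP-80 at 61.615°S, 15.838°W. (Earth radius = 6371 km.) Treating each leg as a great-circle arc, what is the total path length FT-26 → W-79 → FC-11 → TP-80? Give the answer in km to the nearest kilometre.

FT-26→W-79: c = 0.294026 rad, d = 1873.24 km
W-79→FC-11: c = 0.169889 rad, d = 1082.36 km
FC-11→TP-80: c = 0.175862 rad, d = 1120.42 km
Total = 1873.24 + 1082.36 + 1120.42 = 4076.02 km

4076 km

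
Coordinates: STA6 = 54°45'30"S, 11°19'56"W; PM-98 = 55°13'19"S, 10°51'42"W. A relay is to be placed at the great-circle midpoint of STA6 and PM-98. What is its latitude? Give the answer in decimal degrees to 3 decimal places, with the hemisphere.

STA6: φ = -54.75833°, λ = -11.33222°
PM-98: φ = -55.22194°, λ = -10.86167°
Bx = cos φ₂ cos Δλ = 0.570380,  By = cos φ₂ sin Δλ = 0.004684
φₘ = atan2(sin φ₁ + sin φ₂, √((cos φ₁ + Bx)² + By²)) = -54.99037°
λₘ = λ₁ + atan2(By, cos φ₁ + Bx) = -11.09830°

54.990°S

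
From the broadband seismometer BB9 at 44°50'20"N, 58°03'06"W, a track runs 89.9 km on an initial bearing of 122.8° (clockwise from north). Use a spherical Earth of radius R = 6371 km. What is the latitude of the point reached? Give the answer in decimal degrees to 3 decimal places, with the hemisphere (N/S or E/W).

44.397°N

BB9: φ = +44.83889°, λ = -58.05167°
δ = d/R = 89.9/6371 = 0.014111 rad
φ₂ = arcsin(sin φ₁ cos δ + cos φ₁ sin δ cos θ)
   = arcsin(0.70512·0.99990 + 0.70909·0.01411·-0.54171) = 44.39696°
λ₂ = λ₁ + atan2(sin θ sin δ cos φ₁, cos δ − sin φ₁ sin φ₂) = -57.10053°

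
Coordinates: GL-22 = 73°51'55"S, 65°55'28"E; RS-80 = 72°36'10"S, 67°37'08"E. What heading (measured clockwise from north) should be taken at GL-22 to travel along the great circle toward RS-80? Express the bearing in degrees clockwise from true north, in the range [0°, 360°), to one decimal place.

22.0°

GL-22: φ = -73.86528°, λ = +65.92444°
RS-80: φ = -72.60278°, λ = +67.61889°
Δλ = 1.6944°
y = sin Δλ · cos φ₂ = 0.008841
x = cos φ₁ sin φ₂ − sin φ₁ cos φ₂ cos Δλ = 0.021907
θ = atan2(y, x) = 21.9773° → 21.9773° (mod 360°)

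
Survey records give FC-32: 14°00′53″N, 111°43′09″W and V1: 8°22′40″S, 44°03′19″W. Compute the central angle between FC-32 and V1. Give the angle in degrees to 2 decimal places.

FC-32: φ = +14.01472°, λ = -111.71917°
V1: φ = -8.37778°, λ = -44.05528°
Δφ = -22.3925°,  Δλ = 67.6639°
a = sin²(Δφ/2) + cos φ₁ cos φ₂ sin²(Δλ/2) = 0.335246
c = 2·arcsin(√a) = 1.235014 rad = 70.7611°

70.76°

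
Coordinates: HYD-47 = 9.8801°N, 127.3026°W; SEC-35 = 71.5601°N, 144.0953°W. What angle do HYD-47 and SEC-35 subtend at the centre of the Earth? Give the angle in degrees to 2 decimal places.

62.54°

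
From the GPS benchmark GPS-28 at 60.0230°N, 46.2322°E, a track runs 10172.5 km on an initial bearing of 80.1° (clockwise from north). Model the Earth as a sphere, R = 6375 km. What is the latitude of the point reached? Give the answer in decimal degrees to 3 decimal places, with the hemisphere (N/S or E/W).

3.688°N

δ = d/R = 10172.5/6375 = 1.595686 rad
φ₂ = arcsin(sin φ₁ cos δ + cos φ₁ sin δ cos θ)
   = arcsin(0.86623·-0.02489 + 0.49965·0.99969·0.17193) = 3.68781°
λ₂ = λ₁ + atan2(sin θ sin δ cos φ₁, cos δ − sin φ₁ sin φ₂) = 145.53506°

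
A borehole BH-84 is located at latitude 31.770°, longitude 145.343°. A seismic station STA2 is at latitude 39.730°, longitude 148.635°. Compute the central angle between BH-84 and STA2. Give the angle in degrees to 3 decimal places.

8.395°

Δφ = 7.9600°,  Δλ = 3.2920°
a = sin²(Δφ/2) + cos φ₁ cos φ₂ sin²(Δλ/2) = 0.005357
c = 2·arcsin(√a) = 0.146514 rad = 8.3946°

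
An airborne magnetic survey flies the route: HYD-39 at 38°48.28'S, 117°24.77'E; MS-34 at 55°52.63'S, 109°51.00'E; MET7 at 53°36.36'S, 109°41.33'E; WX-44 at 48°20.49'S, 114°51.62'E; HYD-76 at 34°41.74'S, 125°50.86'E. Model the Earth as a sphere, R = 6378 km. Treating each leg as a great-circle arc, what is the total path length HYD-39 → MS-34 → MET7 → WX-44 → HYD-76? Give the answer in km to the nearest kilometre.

4693 km

HYD-39: φ = -38.80467°, λ = +117.41283°
MS-34: φ = -55.87717°, λ = +109.85000°
MET7: φ = -53.60600°, λ = +109.68883°
WX-44: φ = -48.34150°, λ = +114.86033°
HYD-76: φ = -34.69567°, λ = +125.84767°
HYD-39→MS-34: c = 0.310662 rad, d = 1981.41 km
MS-34→MET7: c = 0.039673 rad, d = 253.03 km
MET7→WX-44: c = 0.107975 rad, d = 688.67 km
WX-44→HYD-76: c = 0.277458 rad, d = 1769.63 km
Total = 1981.41 + 253.03 + 688.67 + 1769.63 = 4692.73 km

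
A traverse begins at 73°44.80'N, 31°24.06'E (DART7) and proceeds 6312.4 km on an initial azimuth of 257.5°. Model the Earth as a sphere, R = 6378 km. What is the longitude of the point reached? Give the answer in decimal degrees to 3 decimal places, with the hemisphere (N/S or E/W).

DART7: φ = +73.74667°, λ = +31.40100°
δ = d/R = 6312.4/6378 = 0.989715 rad
φ₂ = arcsin(sin φ₁ cos δ + cos φ₁ sin δ cos θ)
   = arcsin(0.96003·0.54893 + 0.27988·0.83587·-0.21644) = 28.44756°
λ₂ = λ₁ + atan2(sin θ sin δ cos φ₁, cos δ − sin φ₁ sin φ₂) = -36.74319°

36.743°W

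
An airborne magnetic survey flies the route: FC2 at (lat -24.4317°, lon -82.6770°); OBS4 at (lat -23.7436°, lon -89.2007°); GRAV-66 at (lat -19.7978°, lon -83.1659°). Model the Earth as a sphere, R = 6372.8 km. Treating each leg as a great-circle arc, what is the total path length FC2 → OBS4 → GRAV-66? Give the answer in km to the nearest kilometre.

1429 km

FC2→OBS4: c = 0.104627 rad, d = 666.76 km
OBS4→GRAV-66: c = 0.119598 rad, d = 762.17 km
Total = 666.76 + 762.17 = 1428.94 km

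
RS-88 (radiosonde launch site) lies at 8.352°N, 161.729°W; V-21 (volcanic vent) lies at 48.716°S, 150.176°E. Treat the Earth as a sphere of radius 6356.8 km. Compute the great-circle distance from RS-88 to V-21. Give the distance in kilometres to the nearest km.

Δφ = -57.0680°,  Δλ = -48.0950°
a = sin²(Δφ/2) + cos φ₁ cos φ₂ sin²(Δλ/2) = 0.336576
c = 2·arcsin(√a) = 1.237829 rad = 70.9224°
d = R·c = 6356.8 × 1.237829 = 7868.6 km

7869 km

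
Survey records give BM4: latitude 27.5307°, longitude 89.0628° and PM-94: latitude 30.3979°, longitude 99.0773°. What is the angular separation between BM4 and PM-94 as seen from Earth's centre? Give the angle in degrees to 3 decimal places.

Δφ = 2.8672°,  Δλ = 10.0145°
a = sin²(Δφ/2) + cos φ₁ cos φ₂ sin²(Δλ/2) = 0.006453
c = 2·arcsin(√a) = 0.160831 rad = 9.2149°

9.215°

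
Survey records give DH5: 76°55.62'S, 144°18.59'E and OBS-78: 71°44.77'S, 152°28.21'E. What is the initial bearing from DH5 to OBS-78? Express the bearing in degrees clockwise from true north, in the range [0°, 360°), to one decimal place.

27.0°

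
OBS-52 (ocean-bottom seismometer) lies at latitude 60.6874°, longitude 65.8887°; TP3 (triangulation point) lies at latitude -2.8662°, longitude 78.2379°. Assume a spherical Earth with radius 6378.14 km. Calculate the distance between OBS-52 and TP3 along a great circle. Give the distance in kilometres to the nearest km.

Δφ = -63.5536°,  Δλ = 12.3492°
a = sin²(Δφ/2) + cos φ₁ cos φ₂ sin²(Δλ/2) = 0.282977
c = 2·arcsin(√a) = 1.121816 rad = 64.2753°
d = R·c = 6378.14 × 1.121816 = 7155.1 km

7155 km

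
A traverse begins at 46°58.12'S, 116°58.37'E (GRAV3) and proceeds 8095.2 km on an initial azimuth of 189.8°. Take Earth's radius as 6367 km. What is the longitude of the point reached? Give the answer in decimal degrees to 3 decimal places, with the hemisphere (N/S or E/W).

GRAV3: φ = -46.96867°, λ = +116.97283°
δ = d/R = 8095.2/6367 = 1.271431 rad
φ₂ = arcsin(sin φ₁ cos δ + cos φ₁ sin δ cos θ)
   = arcsin(-0.73098·0.29491 + 0.68240·0.95552·-0.98541) = -59.10497°
λ₂ = λ₁ + atan2(sin θ sin δ cos φ₁, cos δ − sin φ₁ sin φ₂) = -44.56084°

44.561°W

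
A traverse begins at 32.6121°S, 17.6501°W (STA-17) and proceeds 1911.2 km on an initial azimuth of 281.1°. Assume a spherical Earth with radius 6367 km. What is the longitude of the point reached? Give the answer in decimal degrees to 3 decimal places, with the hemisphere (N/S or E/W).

36.804°W

δ = d/R = 1911.2/6367 = 0.300173 rad
φ₂ = arcsin(sin φ₁ cos δ + cos φ₁ sin δ cos θ)
   = arcsin(-0.53895·0.95529 + 0.84234·0.29569·0.19252) = -27.83319°
λ₂ = λ₁ + atan2(sin θ sin δ cos φ₁, cos δ − sin φ₁ sin φ₂) = -36.80438°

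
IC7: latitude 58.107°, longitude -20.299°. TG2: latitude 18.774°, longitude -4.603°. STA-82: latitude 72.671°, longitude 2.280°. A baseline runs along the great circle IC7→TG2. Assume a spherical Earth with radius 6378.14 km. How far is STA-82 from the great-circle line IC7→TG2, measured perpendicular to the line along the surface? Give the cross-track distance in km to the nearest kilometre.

δ₁₃ = central angle IC7→STA-82 = 0.298410 rad  (haversine)
θ₁₃ = bearing IC7→STA-82 = 22.892°,  θ₁₂ = bearing IC7→TG2 = 157.014°
dₓₜ = R·arcsin(sin δ₁₃ · sin(θ₁₃ − θ₁₂)) = 6378.14·arcsin(0.29400·sin(-134.123°)) = -1356.300 km
|dₓₜ| = 1356.300 km

1356 km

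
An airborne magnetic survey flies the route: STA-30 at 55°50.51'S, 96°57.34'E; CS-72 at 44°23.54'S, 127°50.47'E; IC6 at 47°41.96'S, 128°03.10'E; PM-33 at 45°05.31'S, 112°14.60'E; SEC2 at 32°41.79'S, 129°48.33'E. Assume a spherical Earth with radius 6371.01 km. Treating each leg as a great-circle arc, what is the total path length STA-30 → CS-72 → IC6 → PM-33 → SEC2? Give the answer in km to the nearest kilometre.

6169 km

STA-30: φ = -55.84183°, λ = +96.95567°
CS-72: φ = -44.39233°, λ = +127.84117°
IC6: φ = -47.69933°, λ = +128.05167°
PM-33: φ = -45.08850°, λ = +112.24333°
SEC2: φ = -32.69650°, λ = +129.80550°
STA-30→CS-72: c = 0.394456 rad, d = 2513.08 km
CS-72→IC6: c = 0.057774 rad, d = 368.08 km
IC6→PM-33: c = 0.195294 rad, d = 1244.22 km
PM-33→SEC2: c = 0.320718 rad, d = 2043.30 km
Total = 2513.08 + 368.08 + 1244.22 + 2043.30 = 6168.68 km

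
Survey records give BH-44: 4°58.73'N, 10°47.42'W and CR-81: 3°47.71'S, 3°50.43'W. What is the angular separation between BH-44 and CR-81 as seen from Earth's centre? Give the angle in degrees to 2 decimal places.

11.19°

BH-44: φ = +4.97883°, λ = -10.79033°
CR-81: φ = -3.79517°, λ = -3.84050°
Δφ = -8.7740°,  Δλ = 6.9498°
a = sin²(Δφ/2) + cos φ₁ cos φ₂ sin²(Δλ/2) = 0.009503
c = 2·arcsin(√a) = 0.195277 rad = 11.1885°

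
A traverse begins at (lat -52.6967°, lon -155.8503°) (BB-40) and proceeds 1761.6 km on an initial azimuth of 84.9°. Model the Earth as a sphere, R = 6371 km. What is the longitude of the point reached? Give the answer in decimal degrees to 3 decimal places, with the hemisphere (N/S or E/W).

131.554°W

δ = d/R = 1761.6/6371 = 0.276503 rad
φ₂ = arcsin(sin φ₁ cos δ + cos φ₁ sin δ cos θ)
   = arcsin(-0.79544·0.96202 + 0.60603·0.27299·0.08889) = -48.63524°
λ₂ = λ₁ + atan2(sin θ sin δ cos φ₁, cos δ − sin φ₁ sin φ₂) = -131.55383°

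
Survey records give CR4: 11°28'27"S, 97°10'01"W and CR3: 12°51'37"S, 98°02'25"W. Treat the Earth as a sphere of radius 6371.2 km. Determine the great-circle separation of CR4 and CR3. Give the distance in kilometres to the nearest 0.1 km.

181.0 km

CR4: φ = -11.47417°, λ = -97.16694°
CR3: φ = -12.86028°, λ = -98.04028°
Δφ = -1.3861°,  Δλ = -0.8733°
a = sin²(Δφ/2) + cos φ₁ cos φ₂ sin²(Δλ/2) = 0.000202
c = 2·arcsin(√a) = 0.028412 rad = 1.6279°
d = R·c = 6371.2 × 0.028412 = 181.0 km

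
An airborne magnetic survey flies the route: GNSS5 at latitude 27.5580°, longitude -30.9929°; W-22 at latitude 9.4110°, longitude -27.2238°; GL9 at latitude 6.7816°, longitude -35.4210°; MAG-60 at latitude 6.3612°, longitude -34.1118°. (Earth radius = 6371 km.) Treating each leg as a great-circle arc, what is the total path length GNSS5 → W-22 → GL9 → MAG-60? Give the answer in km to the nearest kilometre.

GNSS5→W-22: c = 0.322743 rad, d = 2056.20 km
W-22→GL9: c = 0.148876 rad, d = 948.49 km
GL9→MAG-60: c = 0.023856 rad, d = 151.99 km
Total = 2056.20 + 948.49 + 151.99 = 3156.68 km

3157 km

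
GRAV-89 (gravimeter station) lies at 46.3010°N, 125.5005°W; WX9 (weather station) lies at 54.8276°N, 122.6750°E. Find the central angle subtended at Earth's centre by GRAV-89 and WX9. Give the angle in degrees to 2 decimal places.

63.70°

Δφ = 8.5266°,  Δλ = -111.8245°
a = sin²(Δφ/2) + cos φ₁ cos φ₂ sin²(Δλ/2) = 0.278485
c = 2·arcsin(√a) = 1.111822 rad = 63.7027°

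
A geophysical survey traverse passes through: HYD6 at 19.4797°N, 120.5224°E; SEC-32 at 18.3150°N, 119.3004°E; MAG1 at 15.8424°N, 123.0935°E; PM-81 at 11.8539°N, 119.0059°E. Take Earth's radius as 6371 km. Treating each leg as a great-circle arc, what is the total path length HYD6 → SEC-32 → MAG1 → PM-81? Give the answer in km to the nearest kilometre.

1296 km

HYD6→SEC-32: c = 0.028642 rad, d = 182.48 km
SEC-32→MAG1: c = 0.076591 rad, d = 487.96 km
MAG1→PM-81: c = 0.098192 rad, d = 625.58 km
Total = 182.48 + 487.96 + 625.58 = 1296.02 km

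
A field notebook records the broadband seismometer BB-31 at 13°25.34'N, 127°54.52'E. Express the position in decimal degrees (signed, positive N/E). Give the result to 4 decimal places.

+13.4223°, +127.9087°

lat: 13.4223° N → +13.4223°
lon: 127.9087° E → +127.9087°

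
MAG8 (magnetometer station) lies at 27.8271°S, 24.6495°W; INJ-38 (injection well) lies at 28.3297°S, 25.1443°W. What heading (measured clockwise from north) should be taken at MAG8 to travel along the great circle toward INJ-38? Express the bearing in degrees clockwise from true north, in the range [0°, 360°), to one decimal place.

Δλ = -0.4948°
y = sin Δλ · cos φ₂ = -0.007601
x = cos φ₁ sin φ₂ − sin φ₁ cos φ₂ cos Δλ = -0.008787
θ = atan2(y, x) = -139.1382° → 220.8618° (mod 360°)

220.9°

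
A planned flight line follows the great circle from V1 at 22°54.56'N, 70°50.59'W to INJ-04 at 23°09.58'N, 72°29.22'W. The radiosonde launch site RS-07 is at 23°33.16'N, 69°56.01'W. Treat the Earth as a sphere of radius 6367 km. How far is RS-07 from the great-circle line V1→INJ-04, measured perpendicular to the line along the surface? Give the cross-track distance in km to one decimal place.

86.4 km

V1: φ = +22.90933°, λ = -70.84317°
INJ-04: φ = +23.15967°, λ = -72.48700°
RS-07: φ = +23.55267°, λ = -69.93350°
δ₁₃ = central angle V1→RS-07 = 0.018410 rad  (haversine)
θ₁₃ = bearing V1→RS-07 = 52.239°,  θ₁₂ = bearing V1→INJ-04 = 279.717°
dₓₜ = R·arcsin(sin δ₁₃ · sin(θ₁₃ − θ₁₂)) = 6367·arcsin(0.01841·sin(-227.478°)) = 86.388 km
|dₓₜ| = 86.388 km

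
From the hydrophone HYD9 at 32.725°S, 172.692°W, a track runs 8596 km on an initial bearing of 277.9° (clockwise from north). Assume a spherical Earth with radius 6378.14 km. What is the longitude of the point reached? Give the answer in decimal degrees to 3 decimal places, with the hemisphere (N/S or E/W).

δ = d/R = 8596/6378.14 = 1.347728 rad
φ₂ = arcsin(sin φ₁ cos δ + cos φ₁ sin δ cos θ)
   = arcsin(-0.54061·0.22122 + 0.84127·0.97522·0.13744) = -0.39138°
λ₂ = λ₁ + atan2(sin θ sin δ cos φ₁, cos δ − sin φ₁ sin φ₂) = 112.29368°

112.294°E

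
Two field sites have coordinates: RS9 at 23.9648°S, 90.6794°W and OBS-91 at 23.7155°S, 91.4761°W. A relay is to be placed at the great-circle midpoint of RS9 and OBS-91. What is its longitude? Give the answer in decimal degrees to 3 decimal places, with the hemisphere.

91.078°W

Bx = cos φ₂ cos Δλ = 0.915465,  By = cos φ₂ sin Δλ = -0.012730
φₘ = atan2(sin φ₁ + sin φ₂, √((cos φ₁ + Bx)² + By²)) = -23.84066°
λₘ = λ₁ + atan2(By, cos φ₁ + Bx) = -91.07813°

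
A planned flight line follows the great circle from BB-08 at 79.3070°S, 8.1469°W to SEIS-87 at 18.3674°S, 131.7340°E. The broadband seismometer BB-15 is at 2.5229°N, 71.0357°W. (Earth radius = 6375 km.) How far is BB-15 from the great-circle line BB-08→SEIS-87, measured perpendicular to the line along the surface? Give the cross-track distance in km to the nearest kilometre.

2721 km

δ₁₃ = central angle BB-08→BB-15 = 1.529564 rad  (haversine)
θ₁₃ = bearing BB-08→BB-15 = 297.125°,  θ₁₂ = bearing BB-08→SEIS-87 = 141.601°
dₓₜ = R·arcsin(sin δ₁₃ · sin(θ₁₃ − θ₁₂)) = 6375·arcsin(0.99915·sin(155.524°)) = 2720.902 km
|dₓₜ| = 2720.902 km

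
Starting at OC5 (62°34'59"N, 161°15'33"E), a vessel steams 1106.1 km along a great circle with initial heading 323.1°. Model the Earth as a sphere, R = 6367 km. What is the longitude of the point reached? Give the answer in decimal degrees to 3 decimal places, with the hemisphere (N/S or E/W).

OC5: φ = +62.58306°, λ = +161.25917°
δ = d/R = 1106.1/6367 = 0.173724 rad
φ₂ = arcsin(sin φ₁ cos δ + cos φ₁ sin δ cos θ)
   = arcsin(0.88768·0.98495 + 0.46046·0.17285·0.79968) = 69.71273°
λ₂ = λ₁ + atan2(sin θ sin δ cos φ₁, cos δ − sin φ₁ sin φ₂) = 143.84222°

143.842°E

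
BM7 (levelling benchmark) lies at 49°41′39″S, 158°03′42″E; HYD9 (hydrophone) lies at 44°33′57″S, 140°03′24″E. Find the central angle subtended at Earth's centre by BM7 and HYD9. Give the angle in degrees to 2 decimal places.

BM7: φ = -49.69417°, λ = +158.06167°
HYD9: φ = -44.56583°, λ = +140.05667°
Δφ = 5.1283°,  Δλ = -18.0050°
a = sin²(Δφ/2) + cos φ₁ cos φ₂ sin²(Δλ/2) = 0.013286
c = 2·arcsin(√a) = 0.231041 rad = 13.2377°

13.24°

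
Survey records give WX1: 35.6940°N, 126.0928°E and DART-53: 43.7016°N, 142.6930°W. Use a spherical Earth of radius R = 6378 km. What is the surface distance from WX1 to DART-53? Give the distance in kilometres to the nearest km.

Δφ = 8.0076°,  Δλ = 91.2142°
a = sin²(Δφ/2) + cos φ₁ cos φ₂ sin²(Δλ/2) = 0.304665
c = 2·arcsin(√a) = 1.169437 rad = 67.0038°
d = R·c = 6378 × 1.169437 = 7458.7 km

7459 km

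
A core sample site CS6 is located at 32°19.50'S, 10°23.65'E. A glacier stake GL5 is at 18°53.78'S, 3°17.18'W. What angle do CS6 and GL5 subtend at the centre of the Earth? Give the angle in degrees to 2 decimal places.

18.20°

CS6: φ = -32.32500°, λ = +10.39417°
GL5: φ = -18.89633°, λ = -3.28633°
Δφ = 13.4287°,  Δλ = -13.6805°
a = sin²(Δφ/2) + cos φ₁ cos φ₂ sin²(Δλ/2) = 0.025011
c = 2·arcsin(√a) = 0.317631 rad = 18.1989°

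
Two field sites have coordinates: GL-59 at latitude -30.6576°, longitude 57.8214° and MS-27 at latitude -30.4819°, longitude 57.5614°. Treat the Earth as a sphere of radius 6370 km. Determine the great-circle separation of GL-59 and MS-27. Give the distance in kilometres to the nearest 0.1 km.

Δφ = 0.1757°,  Δλ = -0.2600°
a = sin²(Δφ/2) + cos φ₁ cos φ₂ sin²(Δλ/2) = 0.000006
c = 2·arcsin(√a) = 0.004967 rad = 0.2846°
d = R·c = 6370 × 0.004967 = 31.6 km

31.6 km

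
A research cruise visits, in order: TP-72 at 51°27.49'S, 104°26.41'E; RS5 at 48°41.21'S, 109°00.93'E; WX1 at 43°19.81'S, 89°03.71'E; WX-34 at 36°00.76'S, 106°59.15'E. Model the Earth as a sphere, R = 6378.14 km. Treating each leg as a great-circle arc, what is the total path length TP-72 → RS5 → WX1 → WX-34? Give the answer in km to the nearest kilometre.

TP-72: φ = -51.45817°, λ = +104.44017°
RS5: φ = -48.68683°, λ = +109.01550°
WX1: φ = -43.33017°, λ = +89.06183°
WX-34: φ = -36.01267°, λ = +106.98583°
TP-72→RS5: c = 0.070447 rad, d = 449.32 km
RS5→WX1: c = 0.258381 rad, d = 1647.99 km
WX1→WX-34: c = 0.271766 rad, d = 1733.36 km
Total = 449.32 + 1647.99 + 1733.36 = 3830.68 km

3831 km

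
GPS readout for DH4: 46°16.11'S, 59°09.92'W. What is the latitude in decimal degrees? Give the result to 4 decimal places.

46° + 16.11′/60 = 46 + 0.26850 = 46.2685°

46.2685°S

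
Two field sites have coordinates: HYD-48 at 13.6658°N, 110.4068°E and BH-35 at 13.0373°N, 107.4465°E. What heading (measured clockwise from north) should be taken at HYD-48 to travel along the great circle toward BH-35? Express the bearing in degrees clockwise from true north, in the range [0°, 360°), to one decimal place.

258.0°

Δλ = -2.9603°
y = sin Δλ · cos φ₂ = -0.050313
x = cos φ₁ sin φ₂ − sin φ₁ cos φ₂ cos Δλ = -0.010662
θ = atan2(y, x) = -101.9648° → 258.0352° (mod 360°)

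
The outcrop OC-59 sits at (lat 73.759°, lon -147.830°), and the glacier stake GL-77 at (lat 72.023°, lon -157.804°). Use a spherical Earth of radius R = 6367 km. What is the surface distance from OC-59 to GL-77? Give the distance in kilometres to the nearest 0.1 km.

Δφ = -1.7360°,  Δλ = -9.9740°
a = sin²(Δφ/2) + cos φ₁ cos φ₂ sin²(Δλ/2) = 0.000882
c = 2·arcsin(√a) = 0.059398 rad = 3.4033°
d = R·c = 6367 × 0.059398 = 378.2 km

378.2 km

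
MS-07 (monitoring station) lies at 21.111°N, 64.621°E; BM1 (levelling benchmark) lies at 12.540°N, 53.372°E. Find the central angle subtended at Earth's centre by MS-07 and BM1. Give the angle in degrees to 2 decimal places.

13.75°

Δφ = -8.5710°,  Δλ = -11.2490°
a = sin²(Δφ/2) + cos φ₁ cos φ₂ sin²(Δλ/2) = 0.014331
c = 2·arcsin(√a) = 0.240002 rad = 13.7511°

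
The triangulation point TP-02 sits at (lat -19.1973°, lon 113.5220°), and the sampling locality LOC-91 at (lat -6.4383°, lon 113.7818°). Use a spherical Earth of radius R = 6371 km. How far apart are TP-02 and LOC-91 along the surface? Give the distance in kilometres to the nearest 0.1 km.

Δφ = 12.7590°,  Δλ = 0.2598°
a = sin²(Δφ/2) + cos φ₁ cos φ₂ sin²(Δλ/2) = 0.012351
c = 2·arcsin(√a) = 0.222730 rad = 12.7615°
d = R·c = 6371 × 0.222730 = 1419.0 km

1419.0 km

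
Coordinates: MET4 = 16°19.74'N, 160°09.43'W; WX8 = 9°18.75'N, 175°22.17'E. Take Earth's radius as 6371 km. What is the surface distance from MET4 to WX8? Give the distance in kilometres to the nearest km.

MET4: φ = +16.32900°, λ = -160.15717°
WX8: φ = +9.31250°, λ = +175.36950°
Δφ = -7.0165°,  Δλ = -24.4733°
a = sin²(Δφ/2) + cos φ₁ cos φ₂ sin²(Δλ/2) = 0.046287
c = 2·arcsin(√a) = 0.433680 rad = 24.8480°
d = R·c = 6371 × 0.433680 = 2763.0 km

2763 km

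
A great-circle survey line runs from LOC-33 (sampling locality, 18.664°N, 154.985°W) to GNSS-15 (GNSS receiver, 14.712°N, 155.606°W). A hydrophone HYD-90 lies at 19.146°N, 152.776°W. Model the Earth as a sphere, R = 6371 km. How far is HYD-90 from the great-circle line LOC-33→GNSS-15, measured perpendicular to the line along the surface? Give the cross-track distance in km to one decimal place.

δ₁₃ = central angle LOC-33→HYD-90 = 0.037432 rad  (haversine)
θ₁₃ = bearing LOC-33→HYD-90 = 76.656°,  θ₁₂ = bearing LOC-33→GNSS-15 = 188.651°
dₓₜ = R·arcsin(sin δ₁₃ · sin(θ₁₃ − θ₁₂)) = 6371·arcsin(0.03742·sin(-111.995°)) = -221.114 km
|dₓₜ| = 221.114 km

221.1 km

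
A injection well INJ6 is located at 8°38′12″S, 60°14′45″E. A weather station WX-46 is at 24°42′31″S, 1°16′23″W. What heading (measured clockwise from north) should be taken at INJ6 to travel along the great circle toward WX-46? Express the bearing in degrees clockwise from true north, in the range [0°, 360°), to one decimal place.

246.4°

INJ6: φ = -8.63667°, λ = +60.24583°
WX-46: φ = -24.70861°, λ = -1.27306°
Δλ = -61.5189°
y = sin Δλ · cos φ₂ = -0.798500
x = cos φ₁ sin φ₂ − sin φ₁ cos φ₂ cos Δλ = -0.348209
θ = atan2(y, x) = -113.5610° → 246.4390° (mod 360°)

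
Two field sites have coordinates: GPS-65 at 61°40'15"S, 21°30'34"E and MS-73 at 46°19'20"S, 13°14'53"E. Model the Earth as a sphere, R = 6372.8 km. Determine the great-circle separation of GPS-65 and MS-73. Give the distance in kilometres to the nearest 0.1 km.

GPS-65: φ = -61.67083°, λ = +21.50944°
MS-73: φ = -46.32222°, λ = +13.24806°
Δφ = 15.3486°,  Δλ = -8.2614°
a = sin²(Δφ/2) + cos φ₁ cos φ₂ sin²(Δλ/2) = 0.019534
c = 2·arcsin(√a) = 0.280445 rad = 16.0683°
d = R·c = 6372.8 × 0.280445 = 1787.2 km

1787.2 km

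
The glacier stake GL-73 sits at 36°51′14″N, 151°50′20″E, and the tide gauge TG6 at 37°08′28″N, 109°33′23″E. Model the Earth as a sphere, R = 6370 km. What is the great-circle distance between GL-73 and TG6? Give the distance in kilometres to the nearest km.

GL-73: φ = +36.85389°, λ = +151.83889°
TG6: φ = +37.14111°, λ = +109.55639°
Δφ = 0.2872°,  Δλ = -42.2825°
a = sin²(Δφ/2) + cos φ₁ cos φ₂ sin²(Δλ/2) = 0.082979
c = 2·arcsin(√a) = 0.584404 rad = 33.4839°
d = R·c = 6370 × 0.584404 = 3722.7 km

3723 km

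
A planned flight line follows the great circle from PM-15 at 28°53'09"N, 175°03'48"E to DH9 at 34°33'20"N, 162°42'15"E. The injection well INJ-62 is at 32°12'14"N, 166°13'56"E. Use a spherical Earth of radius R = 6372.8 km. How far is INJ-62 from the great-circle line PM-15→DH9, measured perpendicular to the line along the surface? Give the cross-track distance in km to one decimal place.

PM-15: φ = +28.88583°, λ = +175.06333°
DH9: φ = +34.55556°, λ = +162.70417°
INJ-62: φ = +32.20389°, λ = +166.23222°
δ₁₃ = central angle PM-15→INJ-62 = 0.144760 rad  (haversine)
θ₁₃ = bearing PM-15→INJ-62 = 295.774°,  θ₁₂ = bearing PM-15→DH9 = 301.498°
dₓₜ = R·arcsin(sin δ₁₃ · sin(θ₁₃ − θ₁₂)) = 6372.8·arcsin(0.14425·sin(-5.724°)) = -91.695 km
|dₓₜ| = 91.695 km

91.7 km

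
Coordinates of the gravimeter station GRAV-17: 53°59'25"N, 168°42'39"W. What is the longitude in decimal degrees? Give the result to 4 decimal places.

168° + 42′/60 + 39″/3600 = 168 + 0.70000 + 0.01083 = 168.7108°

168.7108°W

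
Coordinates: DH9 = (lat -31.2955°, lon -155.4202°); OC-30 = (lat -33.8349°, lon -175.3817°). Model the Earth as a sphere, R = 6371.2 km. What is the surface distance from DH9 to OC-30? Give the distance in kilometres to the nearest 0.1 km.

1888.8 km

Δφ = -2.5394°,  Δλ = -19.9615°
a = sin²(Δφ/2) + cos φ₁ cos φ₂ sin²(Δλ/2) = 0.021812
c = 2·arcsin(√a) = 0.296464 rad = 16.9861°
d = R·c = 6371.2 × 0.296464 = 1888.8 km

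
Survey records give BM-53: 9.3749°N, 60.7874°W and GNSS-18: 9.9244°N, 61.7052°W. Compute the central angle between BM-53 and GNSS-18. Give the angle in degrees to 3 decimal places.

1.059°

Δφ = 0.5495°,  Δλ = -0.9178°
a = sin²(Δφ/2) + cos φ₁ cos φ₂ sin²(Δλ/2) = 0.000085
c = 2·arcsin(√a) = 0.018476 rad = 1.0586°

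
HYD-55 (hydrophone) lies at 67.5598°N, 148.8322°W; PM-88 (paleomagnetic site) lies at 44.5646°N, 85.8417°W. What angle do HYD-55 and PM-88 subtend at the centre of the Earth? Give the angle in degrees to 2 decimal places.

Δφ = -22.9952°,  Δλ = 62.9905°
a = sin²(Δφ/2) + cos φ₁ cos φ₂ sin²(Δλ/2) = 0.113957
c = 2·arcsin(√a) = 0.688680 rad = 39.4585°

39.46°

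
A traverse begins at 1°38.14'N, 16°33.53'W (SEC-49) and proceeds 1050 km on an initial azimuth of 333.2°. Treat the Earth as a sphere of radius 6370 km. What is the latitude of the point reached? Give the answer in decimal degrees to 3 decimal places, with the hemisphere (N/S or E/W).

SEC-49: φ = +1.63567°, λ = -16.55883°
δ = d/R = 1050/6370 = 0.164835 rad
φ₂ = arcsin(sin φ₁ cos δ + cos φ₁ sin δ cos θ)
   = arcsin(0.02854·0.98645 + 0.99959·0.16409·0.89259) = 10.05314°
λ₂ = λ₁ + atan2(sin θ sin δ cos φ₁, cos δ − sin φ₁ sin φ₂) = -20.86799°

10.053°N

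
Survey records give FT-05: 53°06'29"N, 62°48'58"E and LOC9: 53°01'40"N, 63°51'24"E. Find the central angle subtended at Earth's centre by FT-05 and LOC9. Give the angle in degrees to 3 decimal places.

FT-05: φ = +53.10806°, λ = +62.81611°
LOC9: φ = +53.02778°, λ = +63.85667°
Δφ = -0.0803°,  Δλ = 1.0406°
a = sin²(Δφ/2) + cos φ₁ cos φ₂ sin²(Δλ/2) = 0.000030
c = 2·arcsin(√a) = 0.011002 rad = 0.6304°

0.630°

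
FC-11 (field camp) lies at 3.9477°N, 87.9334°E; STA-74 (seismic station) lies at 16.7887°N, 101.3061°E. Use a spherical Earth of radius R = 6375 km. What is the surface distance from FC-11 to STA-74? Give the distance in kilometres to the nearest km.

Δφ = 12.8410°,  Δλ = 13.3727°
a = sin²(Δφ/2) + cos φ₁ cos φ₂ sin²(Δλ/2) = 0.025453
c = 2·arcsin(√a) = 0.320449 rad = 18.3604°
d = R·c = 6375 × 0.320449 = 2042.9 km

2043 km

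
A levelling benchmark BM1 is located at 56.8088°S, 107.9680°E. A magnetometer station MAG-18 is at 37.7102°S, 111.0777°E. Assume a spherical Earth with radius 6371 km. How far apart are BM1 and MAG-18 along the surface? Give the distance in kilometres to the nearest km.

Δφ = 19.0986°,  Δλ = 3.1097°
a = sin²(Δφ/2) + cos φ₁ cos φ₂ sin²(Δλ/2) = 0.027840
c = 2·arcsin(√a) = 0.335277 rad = 19.2100°
d = R·c = 6371 × 0.335277 = 2136.1 km

2136 km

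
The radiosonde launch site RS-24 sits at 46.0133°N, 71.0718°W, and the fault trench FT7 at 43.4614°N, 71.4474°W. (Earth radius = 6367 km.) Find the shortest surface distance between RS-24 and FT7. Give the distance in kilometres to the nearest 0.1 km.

285.1 km

Δφ = -2.5519°,  Δλ = -0.3756°
a = sin²(Δφ/2) + cos φ₁ cos φ₂ sin²(Δλ/2) = 0.000501
c = 2·arcsin(√a) = 0.044782 rad = 2.5658°
d = R·c = 6367 × 0.044782 = 285.1 km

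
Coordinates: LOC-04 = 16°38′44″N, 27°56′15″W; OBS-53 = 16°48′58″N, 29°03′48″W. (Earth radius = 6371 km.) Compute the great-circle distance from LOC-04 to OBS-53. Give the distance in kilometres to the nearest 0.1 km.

121.4 km

LOC-04: φ = +16.64556°, λ = -27.93750°
OBS-53: φ = +16.81611°, λ = -29.06333°
Δφ = 0.1706°,  Δλ = -1.1258°
a = sin²(Δφ/2) + cos φ₁ cos φ₂ sin²(Δλ/2) = 0.000091
c = 2·arcsin(√a) = 0.019052 rad = 1.0916°
d = R·c = 6371 × 0.019052 = 121.4 km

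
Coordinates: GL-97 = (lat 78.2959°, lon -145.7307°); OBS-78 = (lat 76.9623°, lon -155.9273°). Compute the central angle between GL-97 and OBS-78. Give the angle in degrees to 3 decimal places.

Δφ = -1.3336°,  Δλ = -10.1966°
a = sin²(Δφ/2) + cos φ₁ cos φ₂ sin²(Δλ/2) = 0.000497
c = 2·arcsin(√a) = 0.044583 rad = 2.5544°

2.554°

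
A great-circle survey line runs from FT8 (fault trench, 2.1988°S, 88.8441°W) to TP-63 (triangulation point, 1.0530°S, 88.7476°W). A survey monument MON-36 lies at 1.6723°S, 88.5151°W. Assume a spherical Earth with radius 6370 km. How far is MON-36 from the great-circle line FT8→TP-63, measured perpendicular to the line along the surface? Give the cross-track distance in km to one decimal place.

31.5 km

δ₁₃ = central angle FT8→MON-36 = 0.010834 rad  (haversine)
θ₁₃ = bearing FT8→MON-36 = 31.992°,  θ₁₂ = bearing FT8→TP-63 = 4.814°
dₓₜ = R·arcsin(sin δ₁₃ · sin(θ₁₃ − θ₁₂)) = 6370·arcsin(0.01083·sin(27.178°)) = 31.521 km
|dₓₜ| = 31.521 km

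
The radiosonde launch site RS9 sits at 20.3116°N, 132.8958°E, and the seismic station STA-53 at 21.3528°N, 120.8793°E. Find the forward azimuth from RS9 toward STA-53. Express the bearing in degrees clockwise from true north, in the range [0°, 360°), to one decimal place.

Δλ = -12.0165°
y = sin Δλ · cos φ₂ = -0.193902
x = cos φ₁ sin φ₂ − sin φ₁ cos φ₂ cos Δλ = 0.025256
θ = atan2(y, x) = -82.5791° → 277.4209° (mod 360°)

277.4°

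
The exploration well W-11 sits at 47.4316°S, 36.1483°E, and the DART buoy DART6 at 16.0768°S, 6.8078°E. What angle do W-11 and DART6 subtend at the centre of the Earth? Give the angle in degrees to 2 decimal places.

Δφ = 31.3548°,  Δλ = -29.3405°
a = sin²(Δφ/2) + cos φ₁ cos φ₂ sin²(Δλ/2) = 0.114710
c = 2·arcsin(√a) = 0.691046 rad = 39.5940°

39.59°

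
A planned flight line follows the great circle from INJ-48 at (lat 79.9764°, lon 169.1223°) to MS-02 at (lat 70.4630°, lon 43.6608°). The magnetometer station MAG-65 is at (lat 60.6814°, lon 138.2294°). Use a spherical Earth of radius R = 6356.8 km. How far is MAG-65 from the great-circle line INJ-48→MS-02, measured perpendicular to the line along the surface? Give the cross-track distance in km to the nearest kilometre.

2334 km

δ₁₃ = central angle INJ-48→MAG-65 = 0.371625 rad  (haversine)
θ₁₃ = bearing INJ-48→MAG-65 = 223.816°,  θ₁₂ = bearing INJ-48→MS-02 = 322.508°
dₓₜ = R·arcsin(sin δ₁₃ · sin(θ₁₃ − θ₁₂)) = 6356.8·arcsin(0.36313·sin(-98.692°)) = -2333.917 km
|dₓₜ| = 2333.917 km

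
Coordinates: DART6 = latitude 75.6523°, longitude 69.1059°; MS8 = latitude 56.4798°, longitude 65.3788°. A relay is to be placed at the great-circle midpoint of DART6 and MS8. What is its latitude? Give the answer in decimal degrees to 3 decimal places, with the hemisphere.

66.076°N

Bx = cos φ₂ cos Δλ = 0.551063,  By = cos φ₂ sin Δλ = -0.035897
φₘ = atan2(sin φ₁ + sin φ₂, √((cos φ₁ + Bx)² + By²)) = 66.07566°
λₘ = λ₁ + atan2(By, cos φ₁ + Bx) = 66.53303°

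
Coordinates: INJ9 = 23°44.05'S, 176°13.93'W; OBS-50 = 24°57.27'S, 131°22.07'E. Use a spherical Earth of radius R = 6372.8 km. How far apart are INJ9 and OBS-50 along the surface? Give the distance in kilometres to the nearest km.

INJ9: φ = -23.73417°, λ = -176.23217°
OBS-50: φ = -24.95450°, λ = +131.36783°
Δφ = -1.2203°,  Δλ = -52.4000°
a = sin²(Δφ/2) + cos φ₁ cos φ₂ sin²(Δλ/2) = 0.161896
c = 2·arcsin(√a) = 0.828192 rad = 47.4519°
d = R·c = 6372.8 × 0.828192 = 5277.9 km

5278 km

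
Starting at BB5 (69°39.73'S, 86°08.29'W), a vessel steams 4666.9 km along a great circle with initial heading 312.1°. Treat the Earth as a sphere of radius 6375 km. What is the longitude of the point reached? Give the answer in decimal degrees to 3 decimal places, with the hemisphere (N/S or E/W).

122.295°W

BB5: φ = -69.66217°, λ = -86.13817°
δ = d/R = 4666.9/6375 = 0.732063 rad
φ₂ = arcsin(sin φ₁ cos δ + cos φ₁ sin δ cos θ)
   = arcsin(-0.93766·0.74380 + 0.34755·0.66841·0.67043) = -32.79832°
λ₂ = λ₁ + atan2(sin θ sin δ cos φ₁, cos δ − sin φ₁ sin φ₂) = -122.29491°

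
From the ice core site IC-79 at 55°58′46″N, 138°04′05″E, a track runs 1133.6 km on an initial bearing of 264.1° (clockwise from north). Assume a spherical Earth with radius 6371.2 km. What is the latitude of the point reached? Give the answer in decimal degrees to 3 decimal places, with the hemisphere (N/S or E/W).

IC-79: φ = +55.97944°, λ = +138.06806°
δ = d/R = 1133.6/6371.2 = 0.177926 rad
φ₂ = arcsin(sin φ₁ cos δ + cos φ₁ sin δ cos θ)
   = arcsin(0.82884·0.98421 + 0.55949·0.17699·-0.10279) = 53.66564°
λ₂ = λ₁ + atan2(sin θ sin δ cos φ₁, cos δ − sin φ₁ sin φ₂) = 120.78251°

53.666°N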